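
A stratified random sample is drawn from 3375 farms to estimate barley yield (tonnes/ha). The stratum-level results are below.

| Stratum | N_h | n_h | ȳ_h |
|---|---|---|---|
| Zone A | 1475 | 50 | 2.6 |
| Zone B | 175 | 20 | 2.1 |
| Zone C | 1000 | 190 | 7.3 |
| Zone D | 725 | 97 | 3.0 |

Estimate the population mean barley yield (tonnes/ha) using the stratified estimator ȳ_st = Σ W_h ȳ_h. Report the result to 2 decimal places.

ȳ_st ≈ 4.05

N = Σ N_h = 3375. Stratum weights W_h = N_h/N.
ȳ_st = (1475·2.6 + 175·2.1 + 1000·7.3 + 725·3.0) / 3375 = 4.0526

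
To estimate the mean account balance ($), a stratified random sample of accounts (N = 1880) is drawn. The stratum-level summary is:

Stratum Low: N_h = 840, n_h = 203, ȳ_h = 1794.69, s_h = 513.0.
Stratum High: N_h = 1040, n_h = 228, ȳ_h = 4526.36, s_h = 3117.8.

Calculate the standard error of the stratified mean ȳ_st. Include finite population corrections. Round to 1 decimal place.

SE(ȳ_st) ≈ 101.9

V̂(ȳ_st) = Σ W_h² (1 − n_h/N_h) s_h²/n_h, with W_h = N_h/N and N = 1880:
  stratum Low: (840/1880)²·(1 − 203/840)·513.0²/203 = 196.264
  stratum High: (1040/1880)²·(1 − 228/1040)·3117.8²/228 = 10186.7
V̂(ȳ_st) = 10383
SE(ȳ_st) = √10383 = 101.897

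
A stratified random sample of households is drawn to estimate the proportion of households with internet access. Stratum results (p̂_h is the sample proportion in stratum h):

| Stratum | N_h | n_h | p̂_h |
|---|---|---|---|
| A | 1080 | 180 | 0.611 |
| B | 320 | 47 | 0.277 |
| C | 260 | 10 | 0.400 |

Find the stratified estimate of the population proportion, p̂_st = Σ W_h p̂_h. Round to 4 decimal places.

N = 1660; stratum weights W_h = N_h/N.
p̂_st = Σ W_h p̂_h = (1080·0.611 + 320·0.277 + 260·0.400)/1660 = 0.51357

p̂_st ≈ 0.5136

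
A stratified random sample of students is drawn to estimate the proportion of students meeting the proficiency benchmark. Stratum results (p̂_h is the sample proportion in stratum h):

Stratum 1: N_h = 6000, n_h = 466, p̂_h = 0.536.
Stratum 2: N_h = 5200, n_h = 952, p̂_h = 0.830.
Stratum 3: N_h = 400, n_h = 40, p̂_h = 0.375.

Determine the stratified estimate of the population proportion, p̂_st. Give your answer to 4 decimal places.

p̂_st ≈ 0.6622

N = 11600; stratum weights W_h = N_h/N.
p̂_st = Σ W_h p̂_h = (6000·0.536 + 5200·0.830 + 400·0.375)/11600 = 0.66224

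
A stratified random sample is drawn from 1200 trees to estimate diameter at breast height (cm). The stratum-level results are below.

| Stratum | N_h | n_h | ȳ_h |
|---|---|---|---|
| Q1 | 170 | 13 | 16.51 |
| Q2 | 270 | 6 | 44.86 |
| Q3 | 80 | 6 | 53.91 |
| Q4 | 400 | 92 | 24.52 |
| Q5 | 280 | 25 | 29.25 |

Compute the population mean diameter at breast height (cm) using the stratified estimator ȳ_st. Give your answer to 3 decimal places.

ȳ_st ≈ 31.025

N = Σ N_h = 1200. Stratum weights W_h = N_h/N.
ȳ_st = (170·16.51 + 270·44.86 + 80·53.91 + 400·24.52 + 280·29.25) / 1200 = 31.02475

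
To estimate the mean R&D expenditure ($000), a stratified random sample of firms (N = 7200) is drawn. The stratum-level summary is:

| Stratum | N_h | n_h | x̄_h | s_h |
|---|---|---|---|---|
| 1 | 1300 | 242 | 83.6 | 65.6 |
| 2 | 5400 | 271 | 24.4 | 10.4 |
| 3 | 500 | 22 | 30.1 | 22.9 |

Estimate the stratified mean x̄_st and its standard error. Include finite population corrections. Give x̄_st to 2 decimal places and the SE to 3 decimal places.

x̄_st = Σ W_h x̄_h = (1300·83.6 + 5400·24.4 + 500·30.1)/7200 = 35.48472
V̂(x̄_st) = Σ W_h² (1 − n_h/N_h) s_h²/n_h, with W_h = N_h/N and N = 7200:
  stratum 1: (1300/7200)²·(1 − 242/1300)·65.6²/242 = 0.471798
  stratum 2: (5400/7200)²·(1 − 271/5400)·10.4²/271 = 0.213235
  stratum 3: (500/7200)²·(1 − 22/500)·22.9²/22 = 0.109896
V̂(x̄_st) = 0.794929
SE(x̄_st) = √0.794929 = 0.891588

x̄_st ≈ 35.48, SE ≈ 0.892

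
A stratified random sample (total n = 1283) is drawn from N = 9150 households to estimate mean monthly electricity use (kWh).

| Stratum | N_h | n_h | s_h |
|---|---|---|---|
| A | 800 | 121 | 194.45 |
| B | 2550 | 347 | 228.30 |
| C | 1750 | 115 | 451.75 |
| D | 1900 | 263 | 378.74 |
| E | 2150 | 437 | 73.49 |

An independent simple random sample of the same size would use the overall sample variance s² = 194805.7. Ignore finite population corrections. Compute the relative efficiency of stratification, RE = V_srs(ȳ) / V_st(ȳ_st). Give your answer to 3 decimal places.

V̂(ȳ_st) = Σ W_h² s_h²/n_h, with W_h = N_h/N and N = 9150:
  stratum A: (800/9150)²·194.45²/121 = 2.38874
  stratum B: (2550/9150)²·228.30²/347 = 11.666
  stratum C: (1750/9150)²·451.75²/115 = 64.9131
  stratum D: (1900/9150)²·378.74²/263 = 23.5175
  stratum E: (2150/9150)²·73.49²/437 = 0.682354
V_st = 103.168
V_srs = s²/n = 194805.7/1283 = 151.836
Relative efficiency = V_srs / V_st = 151.836/103.168 = 1.4717

RE ≈ 1.472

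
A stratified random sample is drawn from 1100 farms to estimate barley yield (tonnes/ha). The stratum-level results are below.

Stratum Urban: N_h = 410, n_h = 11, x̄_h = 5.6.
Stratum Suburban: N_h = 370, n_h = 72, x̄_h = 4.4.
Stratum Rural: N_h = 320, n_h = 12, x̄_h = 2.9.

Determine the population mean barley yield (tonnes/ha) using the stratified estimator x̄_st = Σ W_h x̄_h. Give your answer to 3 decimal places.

x̄_st ≈ 4.411

N = Σ N_h = 1100. Stratum weights W_h = N_h/N.
x̄_st = (410·5.6 + 370·4.4 + 320·2.9) / 1100 = 4.41091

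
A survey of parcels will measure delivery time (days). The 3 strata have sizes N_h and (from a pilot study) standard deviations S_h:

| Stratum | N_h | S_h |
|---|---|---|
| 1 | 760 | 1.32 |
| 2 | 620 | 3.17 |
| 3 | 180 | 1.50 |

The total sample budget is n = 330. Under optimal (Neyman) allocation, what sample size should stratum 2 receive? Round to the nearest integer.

200

Neyman allocation: n_h = n · N_h S_h / Σ N_i S_i, with n = 330.
  stratum 1: N_h·S_h = 760·1.32 = 1003.20
  stratum 2: N_h·S_h = 620·3.17 = 1965.40
  stratum 3: N_h·S_h = 180·1.50 = 270.00
Σ N_h S_h = 3238.60
n for stratum 2 = 330·1965.40/3238.60 = 200.266 → 200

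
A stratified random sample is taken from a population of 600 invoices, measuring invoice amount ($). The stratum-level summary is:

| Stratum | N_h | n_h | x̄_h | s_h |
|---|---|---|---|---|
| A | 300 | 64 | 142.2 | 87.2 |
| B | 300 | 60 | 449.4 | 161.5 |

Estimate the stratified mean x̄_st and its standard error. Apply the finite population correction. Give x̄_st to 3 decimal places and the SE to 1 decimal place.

x̄_st = Σ W_h x̄_h = (300·142.2 + 300·449.4)/600 = 295.80000
V̂(x̄_st) = Σ W_h² (1 − n_h/N_h) s_h²/n_h, with W_h = N_h/N and N = 600:
  stratum A: (300/600)²·(1 − 64/300)·87.2²/64 = 23.366
  stratum B: (300/600)²·(1 − 60/300)·161.5²/60 = 86.9408
V̂(x̄_st) = 110.307
SE(x̄_st) = √110.307 = 10.5027

x̄_st ≈ 295.800, SE ≈ 10.5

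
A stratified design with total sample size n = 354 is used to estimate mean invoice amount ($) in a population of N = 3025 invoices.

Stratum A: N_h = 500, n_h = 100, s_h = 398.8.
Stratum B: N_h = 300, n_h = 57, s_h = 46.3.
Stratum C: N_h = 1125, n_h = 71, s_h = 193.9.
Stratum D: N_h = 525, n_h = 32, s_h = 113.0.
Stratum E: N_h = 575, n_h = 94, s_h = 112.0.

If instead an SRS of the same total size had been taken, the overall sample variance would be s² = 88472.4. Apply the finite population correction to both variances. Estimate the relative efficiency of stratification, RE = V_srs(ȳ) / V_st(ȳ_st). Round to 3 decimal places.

RE ≈ 1.854

V̂(ȳ_st) = Σ W_h² (1 − n_h/N_h) s_h²/n_h, with W_h = N_h/N and N = 3025:
  stratum A: (500/3025)²·(1 − 100/500)·398.8²/100 = 34.7608
  stratum B: (300/3025)²·(1 − 57/300)·46.3²/57 = 0.299615
  stratum C: (1125/3025)²·(1 − 71/1125)·193.9²/71 = 68.6183
  stratum D: (525/3025)²·(1 − 32/525)·113.0²/32 = 11.2866
  stratum E: (575/3025)²·(1 − 94/575)·112.0²/94 = 4.03339
V_st = 118.999
V_srs = (1 − 354/3025)·88472.4/354 = 220.675
Relative efficiency = V_srs / V_st = 220.675/118.999 = 1.8544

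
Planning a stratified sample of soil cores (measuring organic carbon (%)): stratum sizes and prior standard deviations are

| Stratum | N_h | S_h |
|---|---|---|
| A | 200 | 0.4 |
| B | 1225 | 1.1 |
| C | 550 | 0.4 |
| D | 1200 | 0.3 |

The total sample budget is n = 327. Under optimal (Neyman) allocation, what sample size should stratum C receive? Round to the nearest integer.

36

Neyman allocation: n_h = n · N_h S_h / Σ N_i S_i, with n = 327.
  stratum A: N_h·S_h = 200·0.4 = 80.00
  stratum B: N_h·S_h = 1225·1.1 = 1347.50
  stratum C: N_h·S_h = 550·0.4 = 220.00
  stratum D: N_h·S_h = 1200·0.3 = 360.00
Σ N_h S_h = 2007.50
n for stratum C = 327·220.00/2007.50 = 35.836 → 36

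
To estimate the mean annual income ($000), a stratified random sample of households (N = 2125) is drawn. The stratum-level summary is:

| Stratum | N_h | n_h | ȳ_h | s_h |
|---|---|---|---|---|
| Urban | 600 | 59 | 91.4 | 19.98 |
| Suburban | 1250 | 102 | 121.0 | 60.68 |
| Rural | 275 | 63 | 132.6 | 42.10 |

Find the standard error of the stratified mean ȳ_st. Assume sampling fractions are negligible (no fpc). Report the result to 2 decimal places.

V̂(ȳ_st) = Σ W_h² s_h²/n_h, with W_h = N_h/N and N = 2125:
  stratum Urban: (600/2125)²·19.98²/59 = 0.539416
  stratum Suburban: (1250/2125)²·60.68²/102 = 12.4909
  stratum Rural: (275/2125)²·42.10²/63 = 0.471163
V̂(ȳ_st) = 13.5015
SE(ȳ_st) = √13.5015 = 3.67443

SE(ȳ_st) ≈ 3.67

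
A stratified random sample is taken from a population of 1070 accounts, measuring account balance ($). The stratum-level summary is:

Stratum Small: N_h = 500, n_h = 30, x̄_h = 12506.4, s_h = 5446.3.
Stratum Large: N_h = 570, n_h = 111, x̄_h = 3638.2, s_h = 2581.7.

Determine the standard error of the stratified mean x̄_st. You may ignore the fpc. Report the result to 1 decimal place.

V̂(x̄_st) = Σ W_h² s_h²/n_h, with W_h = N_h/N and N = 1070:
  stratum Small: (500/1070)²·5446.3²/30 = 215901
  stratum Large: (570/1070)²·2581.7²/111 = 17040
V̂(x̄_st) = 232941
SE(x̄_st) = √232941 = 482.639

SE(x̄_st) ≈ 482.6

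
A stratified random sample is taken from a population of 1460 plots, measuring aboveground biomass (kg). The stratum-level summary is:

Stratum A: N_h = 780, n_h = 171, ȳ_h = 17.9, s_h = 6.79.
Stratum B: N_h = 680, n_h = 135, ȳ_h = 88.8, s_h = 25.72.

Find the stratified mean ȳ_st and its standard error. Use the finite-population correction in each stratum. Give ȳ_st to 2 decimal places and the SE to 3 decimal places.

ȳ_st ≈ 50.92, SE ≈ 0.955

ȳ_st = Σ W_h ȳ_h = (780·17.9 + 680·88.8)/1460 = 50.92192
V̂(ȳ_st) = Σ W_h² (1 − n_h/N_h) s_h²/n_h, with W_h = N_h/N and N = 1460:
  stratum A: (780/1460)²·(1 − 171/780)·6.79²/171 = 0.0600827
  stratum B: (680/1460)²·(1 − 135/680)·25.72²/135 = 0.851938
V̂(ȳ_st) = 0.91202
SE(ȳ_st) = √0.91202 = 0.954998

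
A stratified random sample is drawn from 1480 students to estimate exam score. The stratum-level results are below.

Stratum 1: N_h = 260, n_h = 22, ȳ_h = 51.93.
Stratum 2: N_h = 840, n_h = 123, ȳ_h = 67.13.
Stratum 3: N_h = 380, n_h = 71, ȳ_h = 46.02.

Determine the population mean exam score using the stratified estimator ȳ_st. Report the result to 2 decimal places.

N = Σ N_h = 1480. Stratum weights W_h = N_h/N.
ȳ_st = (260·51.93 + 840·67.13 + 380·46.02) / 1480 = 59.0396

ȳ_st ≈ 59.04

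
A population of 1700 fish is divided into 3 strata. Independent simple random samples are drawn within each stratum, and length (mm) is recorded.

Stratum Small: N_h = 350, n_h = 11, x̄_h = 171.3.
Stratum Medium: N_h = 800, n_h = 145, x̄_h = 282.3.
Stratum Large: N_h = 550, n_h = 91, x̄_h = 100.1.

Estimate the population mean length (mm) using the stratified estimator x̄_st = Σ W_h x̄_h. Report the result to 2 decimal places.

N = Σ N_h = 1700. Stratum weights W_h = N_h/N.
x̄_st = (350·171.3 + 800·282.3 + 550·100.1) / 1700 = 200.5000

x̄_st ≈ 200.50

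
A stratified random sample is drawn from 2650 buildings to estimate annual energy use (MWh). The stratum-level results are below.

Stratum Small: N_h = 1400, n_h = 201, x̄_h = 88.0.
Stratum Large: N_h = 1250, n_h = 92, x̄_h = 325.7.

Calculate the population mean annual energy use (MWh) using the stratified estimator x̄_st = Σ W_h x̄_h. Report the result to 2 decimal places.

N = Σ N_h = 2650. Stratum weights W_h = N_h/N.
x̄_st = (1400·88.0 + 1250·325.7) / 2650 = 200.1226

x̄_st ≈ 200.12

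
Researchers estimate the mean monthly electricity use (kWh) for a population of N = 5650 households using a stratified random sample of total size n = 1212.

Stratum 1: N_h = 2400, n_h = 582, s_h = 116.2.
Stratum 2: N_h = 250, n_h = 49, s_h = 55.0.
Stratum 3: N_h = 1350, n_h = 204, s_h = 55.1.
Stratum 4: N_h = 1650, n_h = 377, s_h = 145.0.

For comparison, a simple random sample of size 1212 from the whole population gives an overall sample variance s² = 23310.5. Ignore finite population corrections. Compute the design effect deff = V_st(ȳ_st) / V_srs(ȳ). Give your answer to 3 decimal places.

V̂(ȳ_st) = Σ W_h² s_h²/n_h, with W_h = N_h/N and N = 5650:
  stratum 1: (2400/5650)²·116.2²/582 = 4.18615
  stratum 2: (250/5650)²·55.0²/49 = 0.120868
  stratum 3: (1350/5650)²·55.1²/204 = 0.849657
  stratum 4: (1650/5650)²·145.0²/377 = 4.75626
V_st = 9.91294
V_srs = s²/n = 23310.5/1212 = 19.2331
deff = V_st / V_srs = 9.91294/19.2331 = 0.5154

deff ≈ 0.515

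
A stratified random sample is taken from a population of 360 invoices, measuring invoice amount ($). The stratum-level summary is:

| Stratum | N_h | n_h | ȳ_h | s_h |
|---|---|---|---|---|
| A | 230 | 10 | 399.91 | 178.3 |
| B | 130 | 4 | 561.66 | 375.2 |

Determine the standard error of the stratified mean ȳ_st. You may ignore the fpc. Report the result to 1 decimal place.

V̂(ȳ_st) = Σ W_h² s_h²/n_h, with W_h = N_h/N and N = 360:
  stratum A: (230/360)²·178.3²/10 = 1297.64
  stratum B: (130/360)²·375.2²/4 = 4589.31
V̂(ȳ_st) = 5886.95
SE(ȳ_st) = √5886.95 = 76.7264

SE(ȳ_st) ≈ 76.7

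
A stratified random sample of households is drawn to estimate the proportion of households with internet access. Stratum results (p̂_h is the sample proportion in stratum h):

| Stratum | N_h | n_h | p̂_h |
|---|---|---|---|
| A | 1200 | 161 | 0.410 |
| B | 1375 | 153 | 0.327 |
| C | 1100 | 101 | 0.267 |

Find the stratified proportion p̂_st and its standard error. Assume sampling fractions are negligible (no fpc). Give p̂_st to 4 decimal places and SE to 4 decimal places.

N = 3675; stratum weights W_h = N_h/N.
p̂_st = Σ W_h p̂_h = (1200·0.410 + 1375·0.327 + 1100·0.267)/3675 = 0.33614
V̂(p̂_st) = Σ W_h² p̂_h(1−p̂_h)/(n_h−1):
  stratum A: (1200/3675)²·0.410·0.590/160 = 0.0001612
  stratum B: (1375/3675)²·0.327·0.673/152 = 0.00020268
  stratum C: (1100/3675)²·0.267·0.733/100 = 0.000175342
V̂(p̂_st) = 0.000539221; SE = √V̂ = 0.0232211

p̂_st ≈ 0.3361, SE ≈ 0.0232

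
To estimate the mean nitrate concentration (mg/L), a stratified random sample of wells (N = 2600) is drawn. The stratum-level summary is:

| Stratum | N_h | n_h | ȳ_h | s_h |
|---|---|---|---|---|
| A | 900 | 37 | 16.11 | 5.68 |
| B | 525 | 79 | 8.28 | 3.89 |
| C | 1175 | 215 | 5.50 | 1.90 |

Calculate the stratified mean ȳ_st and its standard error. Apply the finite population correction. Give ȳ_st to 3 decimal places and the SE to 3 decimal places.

ȳ_st ≈ 9.734, SE ≈ 0.331

ȳ_st = Σ W_h ȳ_h = (900·16.11 + 525·8.28 + 1175·5.50)/2600 = 9.73404
V̂(ȳ_st) = Σ W_h² (1 − n_h/N_h) s_h²/n_h, with W_h = N_h/N and N = 2600:
  stratum A: (900/2600)²·(1 − 37/900)·5.68²/37 = 0.100185
  stratum B: (525/2600)²·(1 − 79/525)·3.89²/79 = 0.00663467
  stratum C: (1175/2600)²·(1 − 215/1175)·1.90²/215 = 0.00280176
V̂(ȳ_st) = 0.109621
SE(ȳ_st) = √0.109621 = 0.331091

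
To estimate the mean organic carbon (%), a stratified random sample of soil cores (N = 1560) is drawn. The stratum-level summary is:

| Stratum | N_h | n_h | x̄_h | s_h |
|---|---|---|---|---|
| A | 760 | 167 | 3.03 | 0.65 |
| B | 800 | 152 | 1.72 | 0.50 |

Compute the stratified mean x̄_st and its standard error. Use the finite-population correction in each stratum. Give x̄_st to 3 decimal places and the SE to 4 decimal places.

x̄_st ≈ 2.358, SE ≈ 0.0286

x̄_st = Σ W_h x̄_h = (760·3.03 + 800·1.72)/1560 = 2.35821
V̂(x̄_st) = Σ W_h² (1 − n_h/N_h) s_h²/n_h, with W_h = N_h/N and N = 1560:
  stratum A: (760/1560)²·(1 − 167/760)·0.65²/167 = 0.000468521
  stratum B: (800/1560)²·(1 − 152/800)·0.50²/152 = 0.000350358
V̂(x̄_st) = 0.000818879
SE(x̄_st) = √0.000818879 = 0.0286161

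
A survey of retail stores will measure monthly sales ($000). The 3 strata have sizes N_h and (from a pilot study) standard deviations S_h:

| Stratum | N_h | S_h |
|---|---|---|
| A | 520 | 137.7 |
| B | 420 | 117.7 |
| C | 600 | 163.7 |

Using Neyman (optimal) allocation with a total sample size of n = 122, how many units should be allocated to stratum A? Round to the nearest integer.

40

Neyman allocation: n_h = n · N_h S_h / Σ N_i S_i, with n = 122.
  stratum A: N_h·S_h = 520·137.7 = 71604.00
  stratum B: N_h·S_h = 420·117.7 = 49434.00
  stratum C: N_h·S_h = 600·163.7 = 98220.00
Σ N_h S_h = 219258.00
n for stratum A = 122·71604.00/219258.00 = 39.842 → 40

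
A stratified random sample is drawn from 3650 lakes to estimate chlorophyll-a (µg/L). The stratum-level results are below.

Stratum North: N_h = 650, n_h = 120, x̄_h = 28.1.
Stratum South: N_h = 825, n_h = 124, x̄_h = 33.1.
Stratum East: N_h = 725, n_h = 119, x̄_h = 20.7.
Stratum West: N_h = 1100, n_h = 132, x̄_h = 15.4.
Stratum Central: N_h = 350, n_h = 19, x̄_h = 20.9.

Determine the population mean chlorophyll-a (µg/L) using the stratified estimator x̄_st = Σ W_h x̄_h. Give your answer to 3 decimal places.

N = Σ N_h = 3650. Stratum weights W_h = N_h/N.
x̄_st = (650·28.1 + 825·33.1 + 725·20.7 + 1100·15.4 + 350·20.9) / 3650 = 23.24247

x̄_st ≈ 23.242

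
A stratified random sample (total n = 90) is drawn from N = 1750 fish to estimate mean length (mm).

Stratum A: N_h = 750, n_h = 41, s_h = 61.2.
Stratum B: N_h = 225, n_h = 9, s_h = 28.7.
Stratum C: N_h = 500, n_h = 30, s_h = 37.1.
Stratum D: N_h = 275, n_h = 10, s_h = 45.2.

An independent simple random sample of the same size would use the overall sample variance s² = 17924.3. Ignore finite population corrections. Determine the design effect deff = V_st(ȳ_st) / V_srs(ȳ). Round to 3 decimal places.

V̂(ȳ_st) = Σ W_h² s_h²/n_h, with W_h = N_h/N and N = 1750:
  stratum A: (750/1750)²·61.2²/41 = 16.779
  stratum B: (225/1750)²·28.7²/9 = 1.5129
  stratum C: (500/1750)²·37.1²/30 = 3.74533
  stratum D: (275/1750)²·45.2²/10 = 5.04506
V_st = 27.0823
V_srs = s²/n = 17924.3/90 = 199.159
deff = V_st / V_srs = 27.0823/199.159 = 0.1360

deff ≈ 0.136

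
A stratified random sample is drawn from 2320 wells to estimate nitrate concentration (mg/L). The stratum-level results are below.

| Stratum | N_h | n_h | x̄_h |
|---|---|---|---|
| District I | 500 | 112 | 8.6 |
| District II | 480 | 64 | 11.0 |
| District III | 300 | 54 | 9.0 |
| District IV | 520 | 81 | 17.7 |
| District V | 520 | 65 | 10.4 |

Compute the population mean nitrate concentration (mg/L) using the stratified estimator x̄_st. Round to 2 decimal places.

x̄_st ≈ 11.59

N = Σ N_h = 2320. Stratum weights W_h = N_h/N.
x̄_st = (500·8.6 + 480·11.0 + 300·9.0 + 520·17.7 + 520·10.4) / 2320 = 11.5914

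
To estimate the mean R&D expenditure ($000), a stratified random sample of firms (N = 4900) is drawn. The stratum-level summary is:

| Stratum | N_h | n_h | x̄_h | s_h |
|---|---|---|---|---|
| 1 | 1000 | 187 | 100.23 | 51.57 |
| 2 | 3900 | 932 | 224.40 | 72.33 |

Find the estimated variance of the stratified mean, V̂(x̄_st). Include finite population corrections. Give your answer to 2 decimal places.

V̂(x̄_st) ≈ 3.19

V̂(x̄_st) = Σ W_h² (1 − n_h/N_h) s_h²/n_h, with W_h = N_h/N and N = 4900:
  stratum 1: (1000/4900)²·(1 − 187/1000)·51.57²/187 = 0.481561
  stratum 2: (3900/4900)²·(1 − 932/3900)·72.33²/932 = 2.70618
V̂(x̄_st) = 3.18774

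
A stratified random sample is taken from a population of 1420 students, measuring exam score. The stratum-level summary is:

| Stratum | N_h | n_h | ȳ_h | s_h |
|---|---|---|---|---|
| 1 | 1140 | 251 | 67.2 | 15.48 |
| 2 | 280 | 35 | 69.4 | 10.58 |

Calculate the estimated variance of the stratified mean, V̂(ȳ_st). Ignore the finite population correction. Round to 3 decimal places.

V̂(ȳ_st) = Σ W_h² s_h²/n_h, with W_h = N_h/N and N = 1420:
  stratum 1: (1140/1420)²·15.48²/251 = 0.61532
  stratum 2: (280/1420)²·10.58²/35 = 0.124349
V̂(ȳ_st) = 0.739669

V̂(ȳ_st) ≈ 0.740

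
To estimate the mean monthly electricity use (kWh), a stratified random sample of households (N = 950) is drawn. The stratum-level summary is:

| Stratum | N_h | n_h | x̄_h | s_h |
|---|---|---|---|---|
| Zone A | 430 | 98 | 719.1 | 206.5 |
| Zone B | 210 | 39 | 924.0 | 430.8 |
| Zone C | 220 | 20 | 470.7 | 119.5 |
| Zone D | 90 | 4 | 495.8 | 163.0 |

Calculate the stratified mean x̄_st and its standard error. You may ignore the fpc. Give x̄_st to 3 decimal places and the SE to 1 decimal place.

x̄_st = Σ W_h x̄_h = (430·719.1 + 210·924.0 + 220·470.7 + 90·495.8)/950 = 685.71474
V̂(x̄_st) = Σ W_h² s_h²/n_h, with W_h = N_h/N and N = 950:
  stratum Zone A: (430/950)²·206.5²/98 = 89.1464
  stratum Zone B: (210/950)²·430.8²/39 = 232.53
  stratum Zone C: (220/950)²·119.5²/20 = 38.2916
  stratum Zone D: (90/950)²·163.0²/4 = 59.6147
V̂(x̄_st) = 419.582
SE(x̄_st) = √419.582 = 20.4837

x̄_st ≈ 685.715, SE ≈ 20.5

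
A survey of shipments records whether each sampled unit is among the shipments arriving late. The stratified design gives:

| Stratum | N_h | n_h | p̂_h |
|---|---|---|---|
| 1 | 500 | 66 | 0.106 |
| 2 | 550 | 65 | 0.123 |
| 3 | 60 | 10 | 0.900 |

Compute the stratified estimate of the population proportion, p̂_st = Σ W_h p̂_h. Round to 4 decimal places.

N = 1110; stratum weights W_h = N_h/N.
p̂_st = Σ W_h p̂_h = (500·0.106 + 550·0.123 + 60·0.900)/1110 = 0.15734

p̂_st ≈ 0.1573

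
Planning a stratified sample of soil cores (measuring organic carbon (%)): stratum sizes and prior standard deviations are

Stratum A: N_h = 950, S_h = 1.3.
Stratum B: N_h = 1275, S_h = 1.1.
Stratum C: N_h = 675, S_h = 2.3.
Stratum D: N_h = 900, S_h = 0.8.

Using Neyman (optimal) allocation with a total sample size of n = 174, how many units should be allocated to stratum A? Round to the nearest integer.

44

Neyman allocation: n_h = n · N_h S_h / Σ N_i S_i, with n = 174.
  stratum A: N_h·S_h = 950·1.3 = 1235.00
  stratum B: N_h·S_h = 1275·1.1 = 1402.50
  stratum C: N_h·S_h = 675·2.3 = 1552.50
  stratum D: N_h·S_h = 900·0.8 = 720.00
Σ N_h S_h = 4910.00
n for stratum A = 174·1235.00/4910.00 = 43.766 → 44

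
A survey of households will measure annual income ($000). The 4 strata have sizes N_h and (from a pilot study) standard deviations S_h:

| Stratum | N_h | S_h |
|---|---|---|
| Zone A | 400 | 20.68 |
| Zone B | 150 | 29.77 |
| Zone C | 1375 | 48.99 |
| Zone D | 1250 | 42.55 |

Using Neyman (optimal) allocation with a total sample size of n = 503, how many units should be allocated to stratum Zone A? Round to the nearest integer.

31

Neyman allocation: n_h = n · N_h S_h / Σ N_i S_i, with n = 503.
  stratum Zone A: N_h·S_h = 400·20.68 = 8272.00
  stratum Zone B: N_h·S_h = 150·29.77 = 4465.50
  stratum Zone C: N_h·S_h = 1375·48.99 = 67361.25
  stratum Zone D: N_h·S_h = 1250·42.55 = 53187.50
Σ N_h S_h = 133286.25
n for stratum Zone A = 503·8272.00/133286.25 = 31.217 → 31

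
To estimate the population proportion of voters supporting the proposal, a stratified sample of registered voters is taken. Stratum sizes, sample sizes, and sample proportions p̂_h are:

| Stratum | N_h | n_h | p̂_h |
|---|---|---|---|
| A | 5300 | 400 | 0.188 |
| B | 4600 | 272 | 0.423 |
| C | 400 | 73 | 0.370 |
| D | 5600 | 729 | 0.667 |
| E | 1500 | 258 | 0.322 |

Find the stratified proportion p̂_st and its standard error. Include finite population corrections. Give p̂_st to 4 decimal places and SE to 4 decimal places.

N = 17400; stratum weights W_h = N_h/N.
p̂_st = Σ W_h p̂_h = (5300·0.188 + 4600·0.423 + 400·0.370 + 5600·0.667 + 1500·0.322)/17400 = 0.42002
V̂(p̂_st) = Σ W_h² (1 − n_h/N_h) p̂_h(1−p̂_h)/(n_h−1):
  stratum A: (5300/17400)²·(1 − 400/5300)·0.188·0.812/399 = 3.28182e-05
  stratum B: (4600/17400)²·(1 − 272/4600)·0.423·0.577/271 = 5.92234e-05
  stratum C: (400/17400)²·(1 − 73/400)·0.370·0.630/72 = 1.39868e-06
  stratum D: (5600/17400)²·(1 − 729/5600)·0.667·0.333/728 = 2.74882e-05
  stratum E: (1500/17400)²·(1 − 258/1500)·0.322·0.678/257 = 5.22717e-06
V̂(p̂_st) = 0.000126156; SE = √V̂ = 0.0112319

p̂_st ≈ 0.4200, SE ≈ 0.0112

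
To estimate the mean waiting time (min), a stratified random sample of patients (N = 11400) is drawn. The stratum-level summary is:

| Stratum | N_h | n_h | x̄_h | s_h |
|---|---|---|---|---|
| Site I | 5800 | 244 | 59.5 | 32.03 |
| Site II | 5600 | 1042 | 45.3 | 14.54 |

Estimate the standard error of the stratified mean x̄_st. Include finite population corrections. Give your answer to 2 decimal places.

V̂(x̄_st) = Σ W_h² (1 − n_h/N_h) s_h²/n_h, with W_h = N_h/N and N = 11400:
  stratum Site I: (5800/11400)²·(1 − 244/5800)·32.03²/244 = 1.04257
  stratum Site II: (5600/11400)²·(1 − 1042/5600)·14.54²/1042 = 0.0398487
V̂(x̄_st) = 1.08242
SE(x̄_st) = √1.08242 = 1.04039

SE(x̄_st) ≈ 1.04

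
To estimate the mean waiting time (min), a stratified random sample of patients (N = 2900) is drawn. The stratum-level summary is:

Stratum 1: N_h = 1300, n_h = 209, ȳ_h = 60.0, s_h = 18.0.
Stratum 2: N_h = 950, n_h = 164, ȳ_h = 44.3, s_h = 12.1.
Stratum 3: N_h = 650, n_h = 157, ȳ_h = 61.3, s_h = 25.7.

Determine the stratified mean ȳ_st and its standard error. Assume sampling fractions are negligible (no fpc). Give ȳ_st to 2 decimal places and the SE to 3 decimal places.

ȳ_st ≈ 55.15, SE ≈ 0.787

ȳ_st = Σ W_h ȳ_h = (1300·60.0 + 950·44.3 + 650·61.3)/2900 = 55.14828
V̂(ȳ_st) = Σ W_h² s_h²/n_h, with W_h = N_h/N and N = 2900:
  stratum 1: (1300/2900)²·18.0²/209 = 0.311523
  stratum 2: (950/2900)²·12.1²/164 = 0.0958028
  stratum 3: (650/2900)²·25.7²/157 = 0.211348
V̂(ȳ_st) = 0.618673
SE(ȳ_st) = √0.618673 = 0.786558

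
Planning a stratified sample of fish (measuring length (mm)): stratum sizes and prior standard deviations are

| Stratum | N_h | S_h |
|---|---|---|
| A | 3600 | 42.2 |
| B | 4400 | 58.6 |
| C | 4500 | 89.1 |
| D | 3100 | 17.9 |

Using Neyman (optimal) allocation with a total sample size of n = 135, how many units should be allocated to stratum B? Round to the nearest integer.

Neyman allocation: n_h = n · N_h S_h / Σ N_i S_i, with n = 135.
  stratum A: N_h·S_h = 3600·42.2 = 151920.00
  stratum B: N_h·S_h = 4400·58.6 = 257840.00
  stratum C: N_h·S_h = 4500·89.1 = 400950.00
  stratum D: N_h·S_h = 3100·17.9 = 55490.00
Σ N_h S_h = 866200.00
n for stratum B = 135·257840.00/866200.00 = 40.185 → 40

40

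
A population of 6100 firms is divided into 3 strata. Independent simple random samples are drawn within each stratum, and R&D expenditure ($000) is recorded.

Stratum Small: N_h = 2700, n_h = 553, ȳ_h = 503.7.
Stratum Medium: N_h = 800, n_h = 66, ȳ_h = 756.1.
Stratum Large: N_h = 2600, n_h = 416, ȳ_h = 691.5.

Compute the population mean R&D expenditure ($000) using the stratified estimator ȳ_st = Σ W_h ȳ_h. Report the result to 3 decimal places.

ȳ_st ≈ 616.848

N = Σ N_h = 6100. Stratum weights W_h = N_h/N.
ȳ_st = (2700·503.7 + 800·756.1 + 2600·691.5) / 6100 = 616.84754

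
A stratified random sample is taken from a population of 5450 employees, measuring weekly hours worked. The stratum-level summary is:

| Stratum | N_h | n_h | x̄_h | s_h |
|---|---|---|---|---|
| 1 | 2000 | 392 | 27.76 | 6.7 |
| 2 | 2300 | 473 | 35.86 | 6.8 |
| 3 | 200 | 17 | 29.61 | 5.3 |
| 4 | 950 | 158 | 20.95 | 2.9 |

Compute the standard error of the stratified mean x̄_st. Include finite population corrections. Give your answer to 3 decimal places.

SE(x̄_st) ≈ 0.172

V̂(x̄_st) = Σ W_h² (1 − n_h/N_h) s_h²/n_h, with W_h = N_h/N and N = 5450:
  stratum 1: (2000/5450)²·(1 − 392/2000)·6.7²/392 = 0.012399
  stratum 2: (2300/5450)²·(1 − 473/2300)·6.8²/473 = 0.0138303
  stratum 3: (200/5450)²·(1 − 17/200)·5.3²/17 = 0.00203606
  stratum 4: (950/5450)²·(1 − 158/950)·2.9²/158 = 0.00134833
V̂(x̄_st) = 0.0296136
SE(x̄_st) = √0.0296136 = 0.172086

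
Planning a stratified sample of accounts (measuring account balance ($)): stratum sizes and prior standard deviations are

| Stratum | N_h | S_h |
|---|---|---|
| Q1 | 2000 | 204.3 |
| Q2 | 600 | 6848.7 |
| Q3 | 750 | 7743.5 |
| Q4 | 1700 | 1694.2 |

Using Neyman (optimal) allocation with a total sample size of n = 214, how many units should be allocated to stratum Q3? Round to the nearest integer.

Neyman allocation: n_h = n · N_h S_h / Σ N_i S_i, with n = 214.
  stratum Q1: N_h·S_h = 2000·204.3 = 408600.00
  stratum Q2: N_h·S_h = 600·6848.7 = 4109220.00
  stratum Q3: N_h·S_h = 750·7743.5 = 5807625.00
  stratum Q4: N_h·S_h = 1700·1694.2 = 2880140.00
Σ N_h S_h = 13205585.00
n for stratum Q3 = 214·5807625.00/13205585.00 = 94.114 → 94

94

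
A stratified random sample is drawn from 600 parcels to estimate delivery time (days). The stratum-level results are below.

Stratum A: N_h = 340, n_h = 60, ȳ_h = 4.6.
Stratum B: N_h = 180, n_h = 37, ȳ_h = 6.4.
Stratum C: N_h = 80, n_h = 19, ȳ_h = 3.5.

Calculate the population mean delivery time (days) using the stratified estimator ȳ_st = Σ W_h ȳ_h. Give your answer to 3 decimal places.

ȳ_st ≈ 4.993

N = Σ N_h = 600. Stratum weights W_h = N_h/N.
ȳ_st = (340·4.6 + 180·6.4 + 80·3.5) / 600 = 4.99333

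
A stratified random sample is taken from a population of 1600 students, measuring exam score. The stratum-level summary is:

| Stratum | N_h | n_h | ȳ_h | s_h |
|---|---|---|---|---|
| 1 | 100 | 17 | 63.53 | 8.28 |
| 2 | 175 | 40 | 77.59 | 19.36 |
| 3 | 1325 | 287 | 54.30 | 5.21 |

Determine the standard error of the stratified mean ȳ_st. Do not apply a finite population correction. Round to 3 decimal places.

V̂(ȳ_st) = Σ W_h² s_h²/n_h, with W_h = N_h/N and N = 1600:
  stratum 1: (100/1600)²·8.28²/17 = 0.0157533
  stratum 2: (175/1600)²·19.36²/40 = 0.112095
  stratum 3: (1325/1600)²·5.21²/287 = 0.0648613
V̂(ȳ_st) = 0.19271
SE(ȳ_st) = √0.19271 = 0.438987

SE(ȳ_st) ≈ 0.439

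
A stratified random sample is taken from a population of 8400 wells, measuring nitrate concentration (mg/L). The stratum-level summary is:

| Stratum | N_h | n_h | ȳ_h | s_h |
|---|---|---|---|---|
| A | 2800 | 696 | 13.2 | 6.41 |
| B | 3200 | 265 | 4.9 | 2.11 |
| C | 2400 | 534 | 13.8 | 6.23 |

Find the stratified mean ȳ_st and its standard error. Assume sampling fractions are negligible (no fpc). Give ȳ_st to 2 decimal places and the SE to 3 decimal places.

ȳ_st = Σ W_h ȳ_h = (2800·13.2 + 3200·4.9 + 2400·13.8)/8400 = 10.20952
V̂(ȳ_st) = Σ W_h² s_h²/n_h, with W_h = N_h/N and N = 8400:
  stratum A: (2800/8400)²·6.41²/696 = 0.0065594
  stratum B: (3200/8400)²·2.11²/265 = 0.00243815
  stratum C: (2400/8400)²·6.23²/534 = 0.00593333
V̂(ȳ_st) = 0.0149309
SE(ȳ_st) = √0.0149309 = 0.122192

ȳ_st ≈ 10.21, SE ≈ 0.122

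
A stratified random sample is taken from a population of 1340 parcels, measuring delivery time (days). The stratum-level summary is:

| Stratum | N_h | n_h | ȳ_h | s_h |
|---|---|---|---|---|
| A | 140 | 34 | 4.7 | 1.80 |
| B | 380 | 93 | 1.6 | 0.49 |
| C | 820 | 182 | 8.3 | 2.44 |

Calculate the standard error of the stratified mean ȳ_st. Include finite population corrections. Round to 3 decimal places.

SE(ȳ_st) ≈ 0.102

V̂(ȳ_st) = Σ W_h² (1 − n_h/N_h) s_h²/n_h, with W_h = N_h/N and N = 1340:
  stratum A: (140/1340)²·(1 − 34/140)·1.80²/34 = 0.000787572
  stratum B: (380/1340)²·(1 − 93/380)·0.49²/93 = 0.000156807
  stratum C: (820/1340)²·(1 − 182/820)·2.44²/182 = 0.00953088
V̂(ȳ_st) = 0.0104753
SE(ȳ_st) = √0.0104753 = 0.102349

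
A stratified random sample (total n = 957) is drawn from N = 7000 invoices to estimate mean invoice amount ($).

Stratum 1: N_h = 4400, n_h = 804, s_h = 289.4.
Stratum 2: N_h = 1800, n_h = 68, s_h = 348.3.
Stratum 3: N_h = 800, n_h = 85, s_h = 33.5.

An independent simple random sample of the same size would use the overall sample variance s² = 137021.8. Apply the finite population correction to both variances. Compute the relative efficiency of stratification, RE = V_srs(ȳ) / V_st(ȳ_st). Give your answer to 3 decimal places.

RE ≈ 0.839

V̂(ȳ_st) = Σ W_h² (1 − n_h/N_h) s_h²/n_h, with W_h = N_h/N and N = 7000:
  stratum 1: (4400/7000)²·(1 − 804/4400)·289.4²/804 = 33.637
  stratum 2: (1800/7000)²·(1 − 68/1800)·348.3²/68 = 113.507
  stratum 3: (800/7000)²·(1 − 85/800)·33.5²/85 = 0.154124
V_st = 147.298
V_srs = (1 − 957/7000)·137021.8/957 = 123.604
Relative efficiency = V_srs / V_st = 123.604/147.298 = 0.8391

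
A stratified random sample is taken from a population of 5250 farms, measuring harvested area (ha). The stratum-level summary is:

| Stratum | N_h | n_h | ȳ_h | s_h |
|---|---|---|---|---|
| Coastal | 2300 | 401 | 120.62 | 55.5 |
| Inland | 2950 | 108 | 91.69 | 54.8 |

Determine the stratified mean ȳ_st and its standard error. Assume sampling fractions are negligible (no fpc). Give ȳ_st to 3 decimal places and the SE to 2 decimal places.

ȳ_st = Σ W_h ȳ_h = (2300·120.62 + 2950·91.69)/5250 = 104.36410
V̂(ȳ_st) = Σ W_h² s_h²/n_h, with W_h = N_h/N and N = 5250:
  stratum Coastal: (2300/5250)²·55.5²/401 = 1.47428
  stratum Inland: (2950/5250)²·54.8²/108 = 8.77936
V̂(ȳ_st) = 10.2536
SE(ȳ_st) = √10.2536 = 3.20213

ȳ_st ≈ 104.364, SE ≈ 3.20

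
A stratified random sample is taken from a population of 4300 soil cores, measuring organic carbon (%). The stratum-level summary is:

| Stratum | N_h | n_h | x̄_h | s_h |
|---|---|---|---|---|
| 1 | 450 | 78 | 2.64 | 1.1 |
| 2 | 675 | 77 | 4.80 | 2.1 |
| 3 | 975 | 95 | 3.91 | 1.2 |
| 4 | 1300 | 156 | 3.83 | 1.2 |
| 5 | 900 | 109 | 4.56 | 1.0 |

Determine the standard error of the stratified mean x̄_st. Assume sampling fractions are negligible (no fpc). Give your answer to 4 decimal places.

SE(x̄_st) ≈ 0.0601

V̂(x̄_st) = Σ W_h² s_h²/n_h, with W_h = N_h/N and N = 4300:
  stratum 1: (450/4300)²·1.1²/78 = 0.000169894
  stratum 2: (675/4300)²·2.1²/77 = 0.0014113
  stratum 3: (975/4300)²·1.2²/95 = 0.000779312
  stratum 4: (1300/4300)²·1.2²/156 = 0.000843699
  stratum 5: (900/4300)²·1.0²/109 = 0.000401903
V̂(x̄_st) = 0.00360611
SE(x̄_st) = √0.00360611 = 0.0600509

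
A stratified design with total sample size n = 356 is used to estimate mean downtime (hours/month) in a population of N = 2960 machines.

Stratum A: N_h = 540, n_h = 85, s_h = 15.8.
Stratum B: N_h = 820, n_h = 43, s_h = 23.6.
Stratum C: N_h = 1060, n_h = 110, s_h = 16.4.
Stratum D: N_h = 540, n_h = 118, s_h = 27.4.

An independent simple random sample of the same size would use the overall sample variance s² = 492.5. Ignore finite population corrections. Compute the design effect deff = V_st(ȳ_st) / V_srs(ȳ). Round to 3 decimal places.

V̂(ȳ_st) = Σ W_h² s_h²/n_h, with W_h = N_h/N and N = 2960:
  stratum A: (540/2960)²·15.8²/85 = 0.0977461
  stratum B: (820/2960)²·23.6²/43 = 0.994031
  stratum C: (1060/2960)²·16.4²/110 = 0.313562
  stratum D: (540/2960)²·27.4²/118 = 0.21175
V_st = 1.61709
V_srs = s²/n = 492.5/356 = 1.38343
deff = V_st / V_srs = 1.61709/1.38343 = 1.1689

deff ≈ 1.169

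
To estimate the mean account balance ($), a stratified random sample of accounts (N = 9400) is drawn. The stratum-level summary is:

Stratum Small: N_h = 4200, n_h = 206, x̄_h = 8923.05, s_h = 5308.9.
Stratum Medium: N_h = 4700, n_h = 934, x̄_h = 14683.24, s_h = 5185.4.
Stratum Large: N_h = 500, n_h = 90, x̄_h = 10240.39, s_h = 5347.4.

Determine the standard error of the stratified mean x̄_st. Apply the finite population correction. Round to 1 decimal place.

SE(x̄_st) ≈ 180.2

V̂(x̄_st) = Σ W_h² (1 − n_h/N_h) s_h²/n_h, with W_h = N_h/N and N = 9400:
  stratum Small: (4200/9400)²·(1 − 206/4200)·5308.9²/206 = 25974.3
  stratum Medium: (4700/9400)²·(1 − 934/4700)·5185.4²/934 = 5766.87
  stratum Large: (500/9400)²·(1 − 90/500)·5347.4²/90 = 737.125
V̂(x̄_st) = 32478.3
SE(x̄_st) = √32478.3 = 180.217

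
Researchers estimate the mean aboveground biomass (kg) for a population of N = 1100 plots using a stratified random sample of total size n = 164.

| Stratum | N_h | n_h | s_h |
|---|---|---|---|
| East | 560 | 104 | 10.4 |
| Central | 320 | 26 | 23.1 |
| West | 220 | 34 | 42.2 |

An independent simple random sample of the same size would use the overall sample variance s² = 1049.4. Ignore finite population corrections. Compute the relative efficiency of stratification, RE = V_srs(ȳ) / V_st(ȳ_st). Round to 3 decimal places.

RE ≈ 1.560

V̂(ȳ_st) = Σ W_h² s_h²/n_h, with W_h = N_h/N and N = 1100:
  stratum East: (560/1100)²·10.4²/104 = 0.26954
  stratum Central: (320/1100)²·23.1²/26 = 1.73686
  stratum West: (220/1100)²·42.2²/34 = 2.09511
V_st = 4.10151
V_srs = s²/n = 1049.4/164 = 6.39878
Relative efficiency = V_srs / V_st = 6.39878/4.10151 = 1.5601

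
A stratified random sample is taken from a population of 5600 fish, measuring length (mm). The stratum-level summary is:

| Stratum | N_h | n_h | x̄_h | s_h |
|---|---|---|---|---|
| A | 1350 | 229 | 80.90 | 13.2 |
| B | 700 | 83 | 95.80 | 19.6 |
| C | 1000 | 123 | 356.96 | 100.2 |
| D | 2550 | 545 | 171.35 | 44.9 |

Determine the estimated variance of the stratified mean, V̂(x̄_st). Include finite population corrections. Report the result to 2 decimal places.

V̂(x̄_st) = Σ W_h² (1 − n_h/N_h) s_h²/n_h, with W_h = N_h/N and N = 5600:
  stratum A: (1350/5600)²·(1 − 229/1350)·13.2²/229 = 0.0367177
  stratum B: (700/5600)²·(1 − 83/700)·19.6²/83 = 0.0637443
  stratum C: (1000/5600)²·(1 − 123/1000)·100.2²/123 = 2.28273
  stratum D: (2550/5600)²·(1 − 545/2550)·44.9²/545 = 0.60308
V̂(x̄_st) = 2.98627

V̂(x̄_st) ≈ 2.99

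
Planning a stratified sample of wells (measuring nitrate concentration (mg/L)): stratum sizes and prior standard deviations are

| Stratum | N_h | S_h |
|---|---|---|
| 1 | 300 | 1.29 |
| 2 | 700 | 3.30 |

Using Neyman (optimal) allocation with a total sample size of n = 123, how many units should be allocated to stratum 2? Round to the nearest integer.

105

Neyman allocation: n_h = n · N_h S_h / Σ N_i S_i, with n = 123.
  stratum 1: N_h·S_h = 300·1.29 = 387.00
  stratum 2: N_h·S_h = 700·3.30 = 2310.00
Σ N_h S_h = 2697.00
n for stratum 2 = 123·2310.00/2697.00 = 105.350 → 105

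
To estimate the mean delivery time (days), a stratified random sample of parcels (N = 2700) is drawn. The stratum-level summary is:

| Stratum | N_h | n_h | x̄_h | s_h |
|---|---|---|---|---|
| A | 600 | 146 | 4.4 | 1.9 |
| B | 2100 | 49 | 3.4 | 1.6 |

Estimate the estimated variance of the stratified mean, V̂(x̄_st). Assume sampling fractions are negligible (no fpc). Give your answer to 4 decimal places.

V̂(x̄_st) ≈ 0.0328

V̂(x̄_st) = Σ W_h² s_h²/n_h, with W_h = N_h/N and N = 2700:
  stratum A: (600/2700)²·1.9²/146 = 0.00122104
  stratum B: (2100/2700)²·1.6²/49 = 0.0316049
V̂(x̄_st) = 0.032826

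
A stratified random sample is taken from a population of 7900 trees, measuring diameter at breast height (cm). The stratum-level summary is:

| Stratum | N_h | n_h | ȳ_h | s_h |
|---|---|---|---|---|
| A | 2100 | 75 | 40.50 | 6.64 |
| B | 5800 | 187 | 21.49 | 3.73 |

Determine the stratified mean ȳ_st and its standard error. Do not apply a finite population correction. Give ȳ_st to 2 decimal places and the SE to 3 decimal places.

ȳ_st ≈ 26.54, SE ≈ 0.286

ȳ_st = Σ W_h ȳ_h = (2100·40.50 + 5800·21.49)/7900 = 26.54329
V̂(ȳ_st) = Σ W_h² s_h²/n_h, with W_h = N_h/N and N = 7900:
  stratum A: (2100/7900)²·6.64²/75 = 0.0415393
  stratum B: (5800/7900)²·3.73²/187 = 0.0401031
V̂(ȳ_st) = 0.0816424
SE(ȳ_st) = √0.0816424 = 0.285731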